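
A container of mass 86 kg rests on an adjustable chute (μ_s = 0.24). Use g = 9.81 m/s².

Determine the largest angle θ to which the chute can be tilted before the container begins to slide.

θ_max ≈ 13.5°

At the slip threshold, m g sin θ = μ_s · m g cos θ, so tan θ = μ_s.
θ_max = arctan(0.24) = 13.5°.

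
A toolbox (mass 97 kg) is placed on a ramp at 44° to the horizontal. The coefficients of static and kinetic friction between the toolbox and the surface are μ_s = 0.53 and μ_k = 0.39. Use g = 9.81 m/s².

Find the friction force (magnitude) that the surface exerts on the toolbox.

f ≈ 267 N (up the incline)

Perpendicular to the surface, N = m g cos θ = 97·9.81·cos 44° = 684.5 N.
Along the slope the weight component is m g sin θ = 661 N; friction must supply exactly this, acting up-slope.
Maximum static friction available: μ_s N = 0.53 × 684.5 = 362.8 N.
Since |661| > 362.8 N, static friction cannot hold it; the toolbox slides down the incline and kinetic friction applies: f = μ_k N = 0.39 × 684.5 = 267 N.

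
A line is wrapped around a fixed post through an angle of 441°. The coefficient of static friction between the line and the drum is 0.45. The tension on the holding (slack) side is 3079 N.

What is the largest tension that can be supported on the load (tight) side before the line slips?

At impending slip the capstan equation gives T₂/T₁ = e^{μβ} with β in radians.
β = 441° × π/180 = 7.697 rad.
e^{μβ} = e^{0.45×7.697} = 31.93.
T₂ = T₁ · e^{μβ} = 3079 × 31.93 = 98300 N.

T_max ≈ 98300 N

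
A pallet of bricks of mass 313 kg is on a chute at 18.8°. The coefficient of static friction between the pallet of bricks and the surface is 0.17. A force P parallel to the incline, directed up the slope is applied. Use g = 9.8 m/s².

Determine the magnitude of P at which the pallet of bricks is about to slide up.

P ≈ 1480 N

At impending motion up the slope, friction acts down-slope at its limit: f = μ_s N.
P is parallel to the surface, so N = m g cos θ = 2900 N.
Along the incline: P = m g sin θ + μ_s N = 989 + 0.17×2900 = 1480 N.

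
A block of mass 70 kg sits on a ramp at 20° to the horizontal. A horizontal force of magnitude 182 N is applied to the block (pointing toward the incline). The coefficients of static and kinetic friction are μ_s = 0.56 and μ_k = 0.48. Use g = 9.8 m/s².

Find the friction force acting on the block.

The horizontal push has a component P sin θ into the surface, so N = m g cos θ + P sin θ = 644.6 + 62.25 = 706.9 N.
Parallel to the incline: P cos θ − m g sin θ = 171 − 234.6 = -63.6 N; the friction needed to balance this is 63.6 N acting up the slope.
Maximum static friction: μ_s N = 0.56 × 706.9 = 395.9 N.
|f_req| = 63.6 ≤ 395.9 N → the block is in equilibrium; friction equals the required value.

f ≈ 63.6 N (up the incline)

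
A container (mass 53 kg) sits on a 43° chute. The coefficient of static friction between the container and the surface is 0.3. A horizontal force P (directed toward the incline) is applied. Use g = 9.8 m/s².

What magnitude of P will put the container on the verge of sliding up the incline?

At impending motion up the slope, friction acts down-slope at its limit: f = μ_s N.
Perpendicular to the incline: N = m g cos θ + P sin θ.
Along the incline: P cos θ = m g sin θ + μ_s N = m g sin θ + μ_s (m g cos θ + P sin θ).
Solving, P (cos θ − μ_s sin θ) = m g (sin θ + μ_s cos θ), so P = 53×9.8×(sin 43° + 0.3 cos 43°)/(cos 43° − 0.3 sin 43°) = 519×0.9014/0.5268 = 889 N.

P ≈ 889 N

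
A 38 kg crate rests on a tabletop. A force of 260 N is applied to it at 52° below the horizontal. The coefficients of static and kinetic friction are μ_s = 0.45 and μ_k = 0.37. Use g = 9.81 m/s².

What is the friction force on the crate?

f ≈ 160 N

N = m g + P sin α = 372.8 + 260×sin 52° = 577.7 N.
The horizontal driving force is P cos α = 160.1 N, so equilibrium needs friction f = 160.1 N.
μ_s N = 0.45 × 577.7 = 259.9 N.
160.1 ≤ 259.9 N → static; friction equals the required 160 N.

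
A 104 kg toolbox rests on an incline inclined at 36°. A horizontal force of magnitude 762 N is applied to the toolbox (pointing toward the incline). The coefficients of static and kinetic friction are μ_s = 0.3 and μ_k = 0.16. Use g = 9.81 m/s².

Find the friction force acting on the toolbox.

Normal direction: N = m g cos θ + P sin θ = 1273 N.
Parallel to the incline: P cos θ − m g sin θ = 616.5 − 599.7 = 16.79 N; the friction needed to balance this is 16.79 N acting down the slope.
The limit of static friction is μ_s N = 382 N.
Since 16.79 N is within the 382 N limit, the toolbox stays put and friction is exactly 16.8 N.

f ≈ 16.8 N (down the incline)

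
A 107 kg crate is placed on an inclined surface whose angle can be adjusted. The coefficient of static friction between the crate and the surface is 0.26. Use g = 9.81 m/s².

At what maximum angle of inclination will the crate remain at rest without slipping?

At the slip threshold, m g sin θ = μ_s · m g cos θ, so tan θ = μ_s.
θ_max = arctan(0.26) = 14.6°.

θ_max ≈ 14.6°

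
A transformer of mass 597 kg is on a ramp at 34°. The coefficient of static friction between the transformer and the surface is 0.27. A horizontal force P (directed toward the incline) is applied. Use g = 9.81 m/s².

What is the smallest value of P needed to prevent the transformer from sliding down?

The transformer tends to slide down (tan θ > μ_s), so at the point of impending slip friction acts up-slope at its limit: f = μ_s N.
Perpendicular to the incline: N = m g cos θ + P sin θ.
Along the incline: P cos θ + μ_s N = m g sin θ, i.e. P cos θ + μ_s (m g cos θ + P sin θ) = m g sin θ.
Solving, P (cos θ + μ_s sin θ) = m g (sin θ − μ_s cos θ), so P = 5860×0.3354/0.98 = 2000 N.

P_min ≈ 2000 N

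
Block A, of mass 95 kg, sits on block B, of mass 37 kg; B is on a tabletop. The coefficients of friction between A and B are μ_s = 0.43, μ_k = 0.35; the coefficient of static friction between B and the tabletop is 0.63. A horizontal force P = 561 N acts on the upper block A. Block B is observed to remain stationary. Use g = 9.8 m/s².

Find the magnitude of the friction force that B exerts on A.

f ≈ 326 N

Normal force at the A–B interface: N₁ = m_A g = 931 N.
Maximum static friction on A from B: μ_s N₁ = 0.43×931 = 400.3 N.
Since P = 561 N > 400.3 N, A slides on B; the A–B friction is kinetic: f₁ = μ_k N₁ = 0.35×931 = 326 N.
B experiences an equal 326 N forward from A (third law). B is in equilibrium, so the floor supplies f₂ = 326 N of static friction (limit μ_s(m_A+m_B)g = 815 N, not exceeded).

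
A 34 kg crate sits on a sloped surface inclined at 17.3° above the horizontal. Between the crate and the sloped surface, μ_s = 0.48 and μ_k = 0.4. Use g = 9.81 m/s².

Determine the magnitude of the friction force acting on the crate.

Normal force: N = m g cos θ = 34 × 9.81 × cos 17.3° = 318.5 N.
Along the slope the weight component is m g sin θ = 99.19 N; friction must supply exactly this, acting up-slope.
Maximum static friction available: μ_s N = 0.48 × 318.5 = 152.9 N.
Since |99.19| ≤ 152.9 N, the crate remains in static equilibrium and friction takes exactly the required value.

f ≈ 99.2 N (up the incline)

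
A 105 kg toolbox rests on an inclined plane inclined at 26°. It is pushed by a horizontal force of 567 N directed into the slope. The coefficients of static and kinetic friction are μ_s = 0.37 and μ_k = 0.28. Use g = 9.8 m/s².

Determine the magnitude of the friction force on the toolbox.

The horizontal push has a component P sin θ into the surface, so N = m g cos θ + P sin θ = 924.9 + 248.6 = 1173 N.
Along the incline, the net driving force (taking up-slope positive) is P cos θ − m g sin θ = 509.6 − 451.1 = 58.53 N, so equilibrium requires friction f = -58.53 N (down-slope).
Maximum static friction: μ_s N = 0.37 × 1173 = 434.2 N.
|f_req| = 58.53 ≤ 434.2 N → the toolbox is in equilibrium; friction equals the required value.

f ≈ 58.5 N (down the incline)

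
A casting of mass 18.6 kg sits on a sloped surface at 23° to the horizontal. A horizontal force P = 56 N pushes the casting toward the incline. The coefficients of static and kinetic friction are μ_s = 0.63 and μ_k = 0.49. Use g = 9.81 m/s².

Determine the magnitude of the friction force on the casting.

f ≈ 19.7 N (up the incline)

The horizontal push has a component P sin θ into the surface, so N = m g cos θ + P sin θ = 168 + 21.88 = 189.8 N.
Parallel to the incline: P cos θ − m g sin θ = 51.55 − 71.3 = -19.75 N; the friction needed to balance this is 19.75 N acting up the slope.
Maximum static friction: μ_s N = 0.63 × 189.8 = 119.6 N.
Since 19.75 N is within the 119.6 N limit, the casting stays put and friction is exactly 19.7 N.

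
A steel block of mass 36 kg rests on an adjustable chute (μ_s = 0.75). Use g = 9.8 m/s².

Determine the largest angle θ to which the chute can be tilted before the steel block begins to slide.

At the slip threshold, m g sin θ = μ_s · m g cos θ, so tan θ = μ_s.
θ_max = arctan(0.75) = 36.9°.

θ_max ≈ 36.9°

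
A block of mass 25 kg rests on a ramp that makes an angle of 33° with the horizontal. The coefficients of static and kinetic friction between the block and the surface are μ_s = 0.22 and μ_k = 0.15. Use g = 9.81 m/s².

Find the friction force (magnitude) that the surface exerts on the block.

Normal force: N = m g cos θ = 25 × 9.81 × cos 33° = 205.7 N.
For equilibrium along the incline, friction must balance the weight component: f = m g sin θ = 133.6 N up the slope.
The static-friction ceiling is μ_s N = 0.22 × 205.7 = 45.25 N.
Since |133.6| > 45.25 N, static friction cannot hold it; the block slides down the incline and kinetic friction applies: f = μ_k N = 0.15 × 205.7 = 30.9 N.

f ≈ 30.9 N (up the incline)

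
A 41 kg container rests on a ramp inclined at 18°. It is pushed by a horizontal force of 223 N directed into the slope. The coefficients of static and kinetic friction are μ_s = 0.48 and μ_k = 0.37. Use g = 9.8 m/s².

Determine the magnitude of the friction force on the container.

The horizontal push has a component P sin θ into the surface, so N = m g cos θ + P sin θ = 382.1 + 68.91 = 451 N.
Parallel to the incline: P cos θ − m g sin θ = 212.1 − 124.2 = 87.92 N; the friction needed to balance this is 87.92 N acting down the slope.
Maximum static friction: μ_s N = 0.48 × 451 = 216.5 N.
Since 87.92 N is within the 216.5 N limit, the container stays put and friction is exactly 87.9 N.

f ≈ 87.9 N (down the incline)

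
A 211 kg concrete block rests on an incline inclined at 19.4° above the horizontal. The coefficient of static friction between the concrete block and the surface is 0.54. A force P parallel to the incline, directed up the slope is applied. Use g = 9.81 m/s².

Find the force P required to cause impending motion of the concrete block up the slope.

P ≈ 1740 N

At impending motion up the slope, friction acts down-slope at its limit: f = μ_s N.
P is parallel to the surface, so N = m g cos θ = 1950 N.
Along the incline: P = m g sin θ + μ_s N = 688 + 0.54×1950 = 1740 N.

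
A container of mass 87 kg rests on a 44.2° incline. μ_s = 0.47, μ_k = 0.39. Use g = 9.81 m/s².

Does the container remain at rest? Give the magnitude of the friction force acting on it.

f ≈ 239 N

N = m g cos θ = 612 N.
Down-slope weight component: m g sin θ = 595 N.
μ_s N = 288 N.
595 > 288 N, so it slides; kinetic friction f = μ_k N = 0.39×612 = 239 N.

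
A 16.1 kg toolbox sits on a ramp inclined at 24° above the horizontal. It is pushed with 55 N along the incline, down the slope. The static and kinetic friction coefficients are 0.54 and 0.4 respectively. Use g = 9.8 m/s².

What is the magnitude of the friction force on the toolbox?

The normal reaction is N = m g cos θ = 144.1 N.
The friction needed for equilibrium is m g sin θ + P = 64.17 + 55 = 119.2 N, measured positive up-slope.
Maximum static friction available: μ_s N = 0.54 × 144.1 = 77.84 N.
|119.2| exceeds 77.84 N, so the toolbox slips down-slope; friction is kinetic, f = μ_k N = 0.4×144.1 = 57.7 N.

f ≈ 57.7 N (up the incline)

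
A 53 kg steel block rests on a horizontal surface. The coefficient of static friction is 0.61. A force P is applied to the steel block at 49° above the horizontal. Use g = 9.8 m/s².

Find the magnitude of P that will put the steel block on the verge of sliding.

N = m g − P sin α (the pull lifts the steel block).
At impending slip, P cos α = μ_s N = μ_s (m g − P sin α).
Solving: P (cos α + μ_s sin α) = μ_s m g → P = 0.61×519/(cos 49° + 0.61 sin 49°) = 317/1.116 = 284 N.

P ≈ 284 N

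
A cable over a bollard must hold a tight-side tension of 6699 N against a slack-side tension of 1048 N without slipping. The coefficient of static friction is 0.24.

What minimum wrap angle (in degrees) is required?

β_min ≈ 443°

T₂/T₁ = e^{μβ} → β = ln(T₂/T₁)/μ.
β = ln(6699/1048)/0.24 = 1.855/0.24 = 7.729 rad.
In degrees: β = 7.729 × 180/π = 443°.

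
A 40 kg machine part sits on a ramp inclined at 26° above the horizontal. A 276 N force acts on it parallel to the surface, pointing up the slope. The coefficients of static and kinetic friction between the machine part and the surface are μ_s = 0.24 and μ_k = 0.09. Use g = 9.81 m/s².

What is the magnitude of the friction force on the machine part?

f ≈ 31.7 N (down the incline)

Perpendicular to the surface, N = m g cos θ = 40·9.81·cos 26° = 352.7 N.
For equilibrium along the incline the friction force must supply f = m g sin θ − P = 172 − 276 = -104 N (positive meaning up-slope).
Maximum static friction available: μ_s N = 0.24 × 352.7 = 84.64 N.
Since |-104| > 84.64 N, static friction cannot hold it; the machine part slides up the incline and kinetic friction applies: f = μ_k N = 0.09 × 352.7 = 31.7 N.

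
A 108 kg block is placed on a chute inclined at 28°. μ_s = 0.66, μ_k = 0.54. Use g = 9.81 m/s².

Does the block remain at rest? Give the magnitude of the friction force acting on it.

f ≈ 497 N

N = m g cos θ = 935 N.
Down-slope weight component: m g sin θ = 497 N.
μ_s N = 617 N.
497 ≤ 617 N, so it stays put; friction = 497 N.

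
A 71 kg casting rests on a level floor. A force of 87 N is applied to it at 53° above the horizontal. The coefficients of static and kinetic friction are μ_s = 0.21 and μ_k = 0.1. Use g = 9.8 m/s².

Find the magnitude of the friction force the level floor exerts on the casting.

Vertical equilibrium gives N = m g − P sin α = 626.3 N.
The horizontal driving force is P cos α = 52.36 N, so equilibrium needs friction f = 52.36 N.
μ_s N = 0.21 × 626.3 = 131.5 N.
52.36 ≤ 131.5 N → static; friction equals the required 52.4 N.

f ≈ 52.4 N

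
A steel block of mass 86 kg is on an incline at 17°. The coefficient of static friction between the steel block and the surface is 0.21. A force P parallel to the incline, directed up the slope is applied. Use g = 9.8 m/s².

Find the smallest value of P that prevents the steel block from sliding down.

P_min ≈ 77.2 N

The steel block tends to slide down (tan θ > μ_s), so at the point of impending slip friction acts up-slope at its limit: f = μ_s N.
P is parallel to the surface, so N = m g cos θ = 806 N.
Along the incline: P + μ_s N = m g sin θ, so P = 246 − 0.21×806 = 77.2 N.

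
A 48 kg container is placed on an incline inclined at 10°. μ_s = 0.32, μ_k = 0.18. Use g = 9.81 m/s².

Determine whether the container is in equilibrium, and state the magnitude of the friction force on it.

N = m g cos θ = 464 N.
Down-slope weight component: m g sin θ = 81.8 N.
μ_s N = 148 N.
81.8 ≤ 148 N, so it stays put; friction = 81.8 N.

f ≈ 81.8 N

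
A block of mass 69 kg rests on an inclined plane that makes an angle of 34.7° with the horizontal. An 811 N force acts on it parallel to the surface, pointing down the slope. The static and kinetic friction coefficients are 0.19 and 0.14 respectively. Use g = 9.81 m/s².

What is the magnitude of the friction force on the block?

f ≈ 77.9 N (up the incline)

The normal reaction is N = m g cos θ = 556.5 N.
For equilibrium along the incline the friction force must supply f = m g sin θ + P = 385.3 + 811 = 1196 N (positive meaning up-slope).
Static friction can supply at most μ_s N = 105.7 N.
|1196| exceeds 105.7 N, so the block slips down-slope; friction is kinetic, f = μ_k N = 0.14×556.5 = 77.9 N.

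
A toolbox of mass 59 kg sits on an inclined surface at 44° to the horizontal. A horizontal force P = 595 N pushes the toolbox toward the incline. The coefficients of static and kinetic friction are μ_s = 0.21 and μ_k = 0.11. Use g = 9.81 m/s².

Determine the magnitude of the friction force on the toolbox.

Resolve perpendicular to the incline: N = m g cos θ + P sin θ = 59×9.81×cos 44° + 595×sin 44° = 829.7 N.
Along the incline, the net driving force (taking up-slope positive) is P cos θ − m g sin θ = 428 − 402.1 = 25.95 N, so equilibrium requires friction f = -25.95 N (down-slope).
The limit of static friction is μ_s N = 174.2 N.
Since 25.95 N is within the 174.2 N limit, the toolbox stays put and friction is exactly 25.9 N.

f ≈ 25.9 N (down the incline)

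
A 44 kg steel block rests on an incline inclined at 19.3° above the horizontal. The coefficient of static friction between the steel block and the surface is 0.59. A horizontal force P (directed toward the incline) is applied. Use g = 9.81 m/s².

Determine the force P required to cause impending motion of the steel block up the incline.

P ≈ 512 N

At impending motion up the slope, friction acts down-slope at its limit: f = μ_s N.
Perpendicular to the incline: N = m g cos θ + P sin θ.
Along the incline: P cos θ = m g sin θ + μ_s N = m g sin θ + μ_s (m g cos θ + P sin θ).
Solving, P (cos θ − μ_s sin θ) = m g (sin θ + μ_s cos θ), so P = 44×9.81×(sin 19.3° + 0.59 cos 19.3°)/(cos 19.3° − 0.59 sin 19.3°) = 432×0.8874/0.7488 = 512 N.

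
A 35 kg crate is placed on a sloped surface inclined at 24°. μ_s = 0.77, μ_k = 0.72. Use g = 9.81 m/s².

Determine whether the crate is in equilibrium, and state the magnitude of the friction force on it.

f ≈ 140 N

N = m g cos θ = 314 N.
Down-slope weight component: m g sin θ = 140 N.
μ_s N = 242 N.
140 ≤ 242 N, so it stays put; friction = 140 N.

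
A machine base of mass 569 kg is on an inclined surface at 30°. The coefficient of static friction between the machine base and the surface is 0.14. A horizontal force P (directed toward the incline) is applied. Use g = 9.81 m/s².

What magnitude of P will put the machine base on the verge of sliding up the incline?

P ≈ 4360 N

At impending motion up the slope, friction acts down-slope at its limit: f = μ_s N.
Perpendicular to the incline: N = m g cos θ + P sin θ.
Along the incline: P cos θ = m g sin θ + μ_s N = m g sin θ + μ_s (m g cos θ + P sin θ).
Solving, P (cos θ − μ_s sin θ) = m g (sin θ + μ_s cos θ), so P = 569×9.81×(sin 30° + 0.14 cos 30°)/(cos 30° − 0.14 sin 30°) = 5580×0.6212/0.796 = 4360 N.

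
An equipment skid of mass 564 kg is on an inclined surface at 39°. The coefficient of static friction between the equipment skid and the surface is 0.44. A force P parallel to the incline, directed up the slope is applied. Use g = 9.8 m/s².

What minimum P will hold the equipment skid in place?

The equipment skid tends to slide down (tan θ > μ_s), so at the point of impending slip friction acts up-slope at its limit: f = μ_s N.
P is parallel to the surface, so N = m g cos θ = 4300 N.
Along the incline: P + μ_s N = m g sin θ, so P = 3480 − 0.44×4300 = 1590 N.

P_min ≈ 1590 N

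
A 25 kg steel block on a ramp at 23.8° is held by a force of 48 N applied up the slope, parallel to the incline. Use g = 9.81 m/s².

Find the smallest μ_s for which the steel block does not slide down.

μ_s,min ≈ 0.227

N = m g cos θ = 224.4 N.
Friction must make up the shortfall along the incline: f = m g sin θ − P = 98.97 − 48 = 50.97 N.
At the threshold f = μ_s N, so μ_s,min = 50.97/224.4 = 0.227.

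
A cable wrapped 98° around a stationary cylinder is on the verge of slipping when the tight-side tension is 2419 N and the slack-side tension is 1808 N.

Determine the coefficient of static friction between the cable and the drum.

T₂/T₁ = e^{μβ} → μ = ln(T₂/T₁)/β.
β = 98° = 1.71 rad.
μ = ln(2419/1808)/1.71 = ln(1.338)/1.71 = 0.17.

μ ≈ 0.17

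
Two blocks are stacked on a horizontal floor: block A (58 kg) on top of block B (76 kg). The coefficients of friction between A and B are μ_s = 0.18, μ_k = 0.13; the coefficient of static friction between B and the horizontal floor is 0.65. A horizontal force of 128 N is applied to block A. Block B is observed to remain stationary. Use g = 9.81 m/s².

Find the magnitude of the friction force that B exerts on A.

f ≈ 74 N

Between the blocks, N₁ = m_A g = 569 N.
Maximum static friction on A from B: μ_s N₁ = 0.18×569 = 102.4 N.
Since P = 128 N > 102.4 N, A slides on B; the A–B friction is kinetic: f₁ = μ_k N₁ = 0.13×569 = 74 N.
B experiences an equal 74 N forward from A (third law). B is in equilibrium, so the floor supplies f₂ = 74 N of static friction (limit μ_s(m_A+m_B)g = 854.5 N, not exceeded).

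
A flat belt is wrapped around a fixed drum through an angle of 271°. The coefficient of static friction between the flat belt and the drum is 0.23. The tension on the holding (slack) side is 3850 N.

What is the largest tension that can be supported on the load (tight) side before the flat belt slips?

At impending slip the capstan equation gives T₂/T₁ = e^{μβ} with β in radians.
β = 271° × π/180 = 4.73 rad.
e^{μβ} = e^{0.23×4.73} = 2.968.
T₂ = T₁ · e^{μβ} = 3850 × 2.968 = 11400 N.

T_max ≈ 11400 N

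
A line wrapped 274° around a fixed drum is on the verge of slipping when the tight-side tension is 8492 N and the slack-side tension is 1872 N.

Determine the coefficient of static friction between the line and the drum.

T₂/T₁ = e^{μβ} → μ = ln(T₂/T₁)/β.
β = 274° = 4.782 rad.
μ = ln(8492/1872)/4.782 = ln(4.536)/4.782 = 0.316.

μ ≈ 0.316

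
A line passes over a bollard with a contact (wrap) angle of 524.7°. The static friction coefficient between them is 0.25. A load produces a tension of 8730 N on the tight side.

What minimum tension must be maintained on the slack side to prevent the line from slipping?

T_min ≈ 885 N

Capstan equation at impending slip: T_tight/T_slack = e^{μβ}.
β = 524.7° = 9.158 rad; e^{μβ} = e^{0.25×9.158} = 9.869.
T_slack = T_tight / e^{μβ} = 8730 / 9.869 = 885 N.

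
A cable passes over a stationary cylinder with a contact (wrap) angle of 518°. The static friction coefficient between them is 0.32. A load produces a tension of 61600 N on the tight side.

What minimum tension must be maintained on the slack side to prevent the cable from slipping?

T_min ≈ 3410 N

Capstan equation at impending slip: T_tight/T_slack = e^{μβ}.
β = 518° = 9.041 rad; e^{μβ} = e^{0.32×9.041} = 18.05.
T_slack = T_tight / e^{μβ} = 61600 / 18.05 = 3410 N.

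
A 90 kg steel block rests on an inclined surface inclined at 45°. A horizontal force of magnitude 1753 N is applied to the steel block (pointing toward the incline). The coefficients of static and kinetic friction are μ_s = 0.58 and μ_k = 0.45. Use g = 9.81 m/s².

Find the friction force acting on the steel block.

The horizontal push has a component P sin θ into the surface, so N = m g cos θ + P sin θ = 624.3 + 1240 = 1864 N.
Along the incline, the net driving force (taking up-slope positive) is P cos θ − m g sin θ = 1240 − 624.3 = 615.3 N, so equilibrium requires friction f = -615.3 N (down-slope).
The limit of static friction is μ_s N = 1081 N.
|f_req| = 615.3 ≤ 1081 N → the steel block is in equilibrium; friction equals the required value.

f ≈ 615 N (down the incline)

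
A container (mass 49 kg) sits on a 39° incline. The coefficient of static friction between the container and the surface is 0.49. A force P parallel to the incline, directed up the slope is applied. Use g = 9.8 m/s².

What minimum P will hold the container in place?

The container tends to slide down (tan θ > μ_s), so at the point of impending slip friction acts up-slope at its limit: f = μ_s N.
P is parallel to the surface, so N = m g cos θ = 373 N.
Along the incline: P + μ_s N = m g sin θ, so P = 302 − 0.49×373 = 119 N.

P_min ≈ 119 N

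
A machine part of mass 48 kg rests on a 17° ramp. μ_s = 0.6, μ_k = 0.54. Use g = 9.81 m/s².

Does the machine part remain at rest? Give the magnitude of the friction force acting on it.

f ≈ 138 N

N = m g cos θ = 450 N.
Down-slope weight component: m g sin θ = 138 N.
μ_s N = 270 N.
138 ≤ 270 N, so it stays put; friction = 138 N.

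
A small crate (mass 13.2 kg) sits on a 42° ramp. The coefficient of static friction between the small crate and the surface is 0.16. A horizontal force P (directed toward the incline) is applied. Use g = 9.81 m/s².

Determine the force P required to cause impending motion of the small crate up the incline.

P ≈ 160 N

At impending motion up the slope, friction acts down-slope at its limit: f = μ_s N.
Perpendicular to the incline: N = m g cos θ + P sin θ.
Along the incline: P cos θ = m g sin θ + μ_s N = m g sin θ + μ_s (m g cos θ + P sin θ).
Solving, P (cos θ − μ_s sin θ) = m g (sin θ + μ_s cos θ), so P = 13.2×9.81×(sin 42° + 0.16 cos 42°)/(cos 42° − 0.16 sin 42°) = 129×0.788/0.6361 = 160 N.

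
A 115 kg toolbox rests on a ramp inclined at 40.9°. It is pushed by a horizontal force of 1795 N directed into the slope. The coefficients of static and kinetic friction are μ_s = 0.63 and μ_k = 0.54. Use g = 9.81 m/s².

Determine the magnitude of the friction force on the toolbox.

Resolve perpendicular to the incline: N = m g cos θ + P sin θ = 115×9.81×cos 40.9° + 1795×sin 40.9° = 2028 N.
Along the incline, the net driving force (taking up-slope positive) is P cos θ − m g sin θ = 1357 − 738.6 = 618.1 N, so equilibrium requires friction f = -618.1 N (down-slope).
The limit of static friction is μ_s N = 1278 N.
Since 618.1 N is within the 1278 N limit, the toolbox stays put and friction is exactly 618 N.

f ≈ 618 N (down the incline)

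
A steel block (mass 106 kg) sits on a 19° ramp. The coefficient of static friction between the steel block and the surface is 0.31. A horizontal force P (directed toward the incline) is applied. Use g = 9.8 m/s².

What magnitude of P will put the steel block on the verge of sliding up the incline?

At impending motion up the slope, friction acts down-slope at its limit: f = μ_s N.
Perpendicular to the incline: N = m g cos θ + P sin θ.
Along the incline: P cos θ = m g sin θ + μ_s N = m g sin θ + μ_s (m g cos θ + P sin θ).
Solving, P (cos θ − μ_s sin θ) = m g (sin θ + μ_s cos θ), so P = 106×9.8×(sin 19° + 0.31 cos 19°)/(cos 19° − 0.31 sin 19°) = 1040×0.6187/0.8446 = 761 N.

P ≈ 761 N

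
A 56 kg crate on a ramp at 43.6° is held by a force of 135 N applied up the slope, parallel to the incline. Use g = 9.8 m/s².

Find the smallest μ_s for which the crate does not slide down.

N = m g cos θ = 397.4 N.
Friction must make up the shortfall along the incline: f = m g sin θ − P = 378.5 − 135 = 243.5 N.
At the threshold f = μ_s N, so μ_s,min = 243.5/397.4 = 0.613.

μ_s,min ≈ 0.613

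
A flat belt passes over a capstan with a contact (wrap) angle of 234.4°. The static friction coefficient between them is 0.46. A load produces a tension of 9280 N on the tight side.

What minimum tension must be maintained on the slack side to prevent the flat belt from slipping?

T_min ≈ 1410 N

Capstan equation at impending slip: T_tight/T_slack = e^{μβ}.
β = 234.4° = 4.091 rad; e^{μβ} = e^{0.46×4.091} = 6.566.
T_slack = T_tight / e^{μβ} = 9280 / 6.566 = 1410 N.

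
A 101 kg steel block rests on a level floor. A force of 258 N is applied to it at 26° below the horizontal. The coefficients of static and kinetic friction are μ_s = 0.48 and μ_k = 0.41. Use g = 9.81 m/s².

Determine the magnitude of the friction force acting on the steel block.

f ≈ 232 N

N = m g + P sin α = 990.8 + 258×sin 26° = 1104 N.
The horizontal driving force is P cos α = 231.9 N, so equilibrium needs friction f = 231.9 N.
μ_s N = 0.48 × 1104 = 529.9 N.
Since 231.9 N does not exceed the limit, the steel block stays at rest and f = 232 N.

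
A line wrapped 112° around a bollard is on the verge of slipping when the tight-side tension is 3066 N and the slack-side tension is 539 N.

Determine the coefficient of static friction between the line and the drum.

T₂/T₁ = e^{μβ} → μ = ln(T₂/T₁)/β.
β = 112° = 1.955 rad.
μ = ln(3066/539)/1.955 = ln(5.688)/1.955 = 0.889.

μ ≈ 0.889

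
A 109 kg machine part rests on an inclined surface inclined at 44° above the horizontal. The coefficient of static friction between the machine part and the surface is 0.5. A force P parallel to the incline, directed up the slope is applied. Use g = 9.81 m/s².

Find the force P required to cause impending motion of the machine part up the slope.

At impending motion up the slope, friction acts down-slope at its limit: f = μ_s N.
P is parallel to the surface, so N = m g cos θ = 769 N.
Along the incline: P = m g sin θ + μ_s N = 743 + 0.5×769 = 1130 N.

P ≈ 1130 N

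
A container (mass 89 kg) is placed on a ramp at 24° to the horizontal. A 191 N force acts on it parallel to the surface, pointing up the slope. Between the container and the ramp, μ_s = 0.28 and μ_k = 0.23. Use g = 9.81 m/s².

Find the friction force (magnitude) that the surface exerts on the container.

f ≈ 164 N (up the incline)

The normal reaction is N = m g cos θ = 797.6 N.
The friction needed for equilibrium is m g sin θ − P = 355.1 − 191 = 164.1 N, measured positive up-slope.
The static-friction ceiling is μ_s N = 0.28 × 797.6 = 223.3 N.
Since |164.1| ≤ 223.3 N, the container remains in static equilibrium and friction takes exactly the required value.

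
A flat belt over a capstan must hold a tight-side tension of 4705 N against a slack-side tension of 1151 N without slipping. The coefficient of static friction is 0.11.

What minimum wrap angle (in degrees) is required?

β_min ≈ 733°

T₂/T₁ = e^{μβ} → β = ln(T₂/T₁)/μ.
β = ln(4705/1151)/0.11 = 1.408/0.11 = 12.8 rad.
In degrees: β = 12.8 × 180/π = 733°.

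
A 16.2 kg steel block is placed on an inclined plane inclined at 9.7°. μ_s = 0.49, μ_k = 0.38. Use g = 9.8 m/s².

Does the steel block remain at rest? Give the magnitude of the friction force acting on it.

f ≈ 26.7 N

N = m g cos θ = 156 N.
Down-slope weight component: m g sin θ = 26.7 N.
μ_s N = 76.7 N.
26.7 ≤ 76.7 N, so it stays put; friction = 26.7 N.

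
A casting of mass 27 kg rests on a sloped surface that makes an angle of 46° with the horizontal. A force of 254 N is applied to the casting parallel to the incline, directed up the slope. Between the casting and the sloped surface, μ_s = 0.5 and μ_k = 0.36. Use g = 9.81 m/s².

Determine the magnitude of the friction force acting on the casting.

f ≈ 63.5 N (down the incline)

Perpendicular to the surface, N = m g cos θ = 27·9.81·cos 46° = 184 N.
For equilibrium along the incline the friction force must supply f = m g sin θ − P = 190.5 − 254 = -63.47 N (positive meaning up-slope).
Static friction can supply at most μ_s N = 92 N.
Since |-63.47| ≤ 92 N, the casting remains in static equilibrium and friction takes exactly the required value.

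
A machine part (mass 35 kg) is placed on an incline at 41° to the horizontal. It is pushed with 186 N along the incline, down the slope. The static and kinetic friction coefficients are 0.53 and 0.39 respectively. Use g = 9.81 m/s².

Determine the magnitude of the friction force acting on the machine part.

Normal force: N = m g cos θ = 35 × 9.81 × cos 41° = 259.1 N.
The friction needed for equilibrium is m g sin θ + P = 225.3 + 186 = 411.3 N, measured positive up-slope.
Static friction can supply at most μ_s N = 137.3 N.
Since |411.3| > 137.3 N, static friction cannot hold it; the machine part slides down the incline and kinetic friction applies: f = μ_k N = 0.39 × 259.1 = 101 N.

f ≈ 101 N (up the incline)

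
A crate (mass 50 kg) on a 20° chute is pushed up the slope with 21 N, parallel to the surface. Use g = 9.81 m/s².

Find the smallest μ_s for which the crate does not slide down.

μ_s,min ≈ 0.318

N = m g cos θ = 460.9 N.
Friction must make up the shortfall along the incline: f = m g sin θ − P = 167.8 − 21 = 146.8 N.
At the threshold f = μ_s N, so μ_s,min = 146.8/460.9 = 0.318.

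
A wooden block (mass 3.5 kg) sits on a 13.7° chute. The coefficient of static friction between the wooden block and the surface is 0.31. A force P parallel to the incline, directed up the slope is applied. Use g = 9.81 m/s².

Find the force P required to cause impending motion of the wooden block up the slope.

P ≈ 18.5 N

At impending motion up the slope, friction acts down-slope at its limit: f = μ_s N.
P is parallel to the surface, so N = m g cos θ = 33.4 N.
Along the incline: P = m g sin θ + μ_s N = 8.13 + 0.31×33.4 = 18.5 N.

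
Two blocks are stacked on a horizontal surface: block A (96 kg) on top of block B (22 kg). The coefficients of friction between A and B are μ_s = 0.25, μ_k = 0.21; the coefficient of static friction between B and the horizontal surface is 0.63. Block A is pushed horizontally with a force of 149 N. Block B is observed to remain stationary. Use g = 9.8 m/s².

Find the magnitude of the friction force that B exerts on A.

f ≈ 149 N

The normal force B exerts on A is simply A's weight, N₁ = 940.8 N.
So the A–B interface can sustain at most μ_s N₁ = 235.2 N of static friction.
P = 149 N is within that limit, so A and B move together (both at rest); the A–B friction is simply f₁ = P = 149 N.
B experiences an equal 149 N forward from A (third law). B is in equilibrium, so the floor supplies f₂ = 149 N of static friction (limit μ_s(m_A+m_B)g = 728.5 N, not exceeded).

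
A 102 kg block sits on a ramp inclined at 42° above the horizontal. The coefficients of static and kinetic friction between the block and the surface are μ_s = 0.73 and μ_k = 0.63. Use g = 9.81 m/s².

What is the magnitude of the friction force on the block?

The normal reaction is N = m g cos θ = 743.6 N.
Along the slope the weight component is m g sin θ = 669.5 N; friction must supply exactly this, acting up-slope.
Static friction can supply at most μ_s N = 542.8 N.
|669.5| exceeds 542.8 N, so the block slips down-slope; friction is kinetic, f = μ_k N = 0.63×743.6 = 468 N.

f ≈ 468 N (up the incline)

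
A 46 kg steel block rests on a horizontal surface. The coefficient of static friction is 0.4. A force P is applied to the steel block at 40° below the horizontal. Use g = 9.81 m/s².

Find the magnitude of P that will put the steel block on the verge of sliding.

P ≈ 355 N

N = m g + P sin α (the push presses the steel block into the horizontal surface).
At impending slip, P cos α = μ_s N = μ_s (m g + P sin α).
Solving: P (cos α − μ_s sin α) = μ_s m g → P = 0.4×451/(cos 40° − 0.4 sin 40°) = 181/0.5089 = 355 N.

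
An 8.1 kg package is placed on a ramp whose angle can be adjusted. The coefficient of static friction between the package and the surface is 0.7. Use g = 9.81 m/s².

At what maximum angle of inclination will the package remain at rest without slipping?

At the slip threshold, m g sin θ = μ_s · m g cos θ, so tan θ = μ_s.
θ_max = arctan(0.7) = 35°.

θ_max ≈ 35°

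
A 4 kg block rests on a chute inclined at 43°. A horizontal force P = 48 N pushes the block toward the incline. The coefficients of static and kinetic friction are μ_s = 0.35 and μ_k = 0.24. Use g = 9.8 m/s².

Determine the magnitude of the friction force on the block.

f ≈ 8.37 N (down the incline)

Normal direction: N = m g cos θ + P sin θ = 61.4 N.
Along the incline, the net driving force (taking up-slope positive) is P cos θ − m g sin θ = 35.1 − 26.73 = 8.371 N, so equilibrium requires friction f = -8.371 N (down-slope).
The limit of static friction is μ_s N = 21.49 N.
Since 8.371 N is within the 21.49 N limit, the block stays put and friction is exactly 8.37 N.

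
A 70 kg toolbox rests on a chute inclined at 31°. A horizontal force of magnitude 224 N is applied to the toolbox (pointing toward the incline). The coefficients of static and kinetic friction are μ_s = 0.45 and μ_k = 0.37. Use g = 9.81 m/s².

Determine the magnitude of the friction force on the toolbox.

f ≈ 162 N (up the incline)

The horizontal push has a component P sin θ into the surface, so N = m g cos θ + P sin θ = 588.6 + 115.4 = 704 N.
Along the incline, the net driving force (taking up-slope positive) is P cos θ − m g sin θ = 192 − 353.7 = -161.7 N, so equilibrium requires friction f = 161.7 N (up-slope).
Maximum static friction: μ_s N = 0.45 × 704 = 316.8 N.
Since 161.7 N is within the 316.8 N limit, the toolbox stays put and friction is exactly 162 N.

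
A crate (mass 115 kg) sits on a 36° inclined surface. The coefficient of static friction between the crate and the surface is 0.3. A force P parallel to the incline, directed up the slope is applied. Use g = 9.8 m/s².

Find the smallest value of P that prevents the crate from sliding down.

P_min ≈ 389 N

The crate tends to slide down (tan θ > μ_s), so at the point of impending slip friction acts up-slope at its limit: f = μ_s N.
P is parallel to the surface, so N = m g cos θ = 912 N.
Along the incline: P + μ_s N = m g sin θ, so P = 662 − 0.3×912 = 389 N.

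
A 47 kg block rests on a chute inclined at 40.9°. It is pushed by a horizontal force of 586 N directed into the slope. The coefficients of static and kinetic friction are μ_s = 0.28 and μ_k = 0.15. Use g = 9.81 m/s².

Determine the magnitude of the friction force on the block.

f ≈ 141 N (down the incline)

The horizontal push has a component P sin θ into the surface, so N = m g cos θ + P sin θ = 348.5 + 383.7 = 732.2 N.
Parallel to the incline: P cos θ − m g sin θ = 442.9 − 301.9 = 141 N; the friction needed to balance this is 141 N acting down the slope.
Maximum static friction: μ_s N = 0.28 × 732.2 = 205 N.
|f_req| = 141 ≤ 205 N → the block is in equilibrium; friction equals the required value.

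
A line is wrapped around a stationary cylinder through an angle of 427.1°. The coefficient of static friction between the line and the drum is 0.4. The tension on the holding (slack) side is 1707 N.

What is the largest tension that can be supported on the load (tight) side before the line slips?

T_max ≈ 33700 N

At impending slip the capstan equation gives T₂/T₁ = e^{μβ} with β in radians.
β = 427.1° × π/180 = 7.454 rad.
e^{μβ} = e^{0.4×7.454} = 19.72.
T₂ = T₁ · e^{μβ} = 1707 × 19.72 = 33700 N.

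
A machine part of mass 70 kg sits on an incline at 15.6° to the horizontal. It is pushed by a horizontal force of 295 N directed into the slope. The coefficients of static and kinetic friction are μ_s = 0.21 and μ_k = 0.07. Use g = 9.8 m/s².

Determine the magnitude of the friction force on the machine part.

Normal direction: N = m g cos θ + P sin θ = 740.1 N.
Along the incline, the net driving force (taking up-slope positive) is P cos θ − m g sin θ = 284.1 − 184.5 = 99.65 N, so equilibrium requires friction f = -99.65 N (down-slope).
Maximum static friction: μ_s N = 0.21 × 740.1 = 155.4 N.
Since 99.65 N is within the 155.4 N limit, the machine part stays put and friction is exactly 99.7 N.

f ≈ 99.7 N (down the incline)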